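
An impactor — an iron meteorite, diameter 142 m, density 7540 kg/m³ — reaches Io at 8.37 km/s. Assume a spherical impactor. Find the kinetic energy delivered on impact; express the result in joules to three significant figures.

E ≈ 3.96 × 10^17 J

v = 8370 m/s.
Mass m = (π/6) ρ d³ = (π/6) × 7540 × (142)³ = 1.130 × 10^10 kg
E = ½ m v² = 0.5 × 1.130 × 10^10 × (8370)² = 3.958 × 10^17 J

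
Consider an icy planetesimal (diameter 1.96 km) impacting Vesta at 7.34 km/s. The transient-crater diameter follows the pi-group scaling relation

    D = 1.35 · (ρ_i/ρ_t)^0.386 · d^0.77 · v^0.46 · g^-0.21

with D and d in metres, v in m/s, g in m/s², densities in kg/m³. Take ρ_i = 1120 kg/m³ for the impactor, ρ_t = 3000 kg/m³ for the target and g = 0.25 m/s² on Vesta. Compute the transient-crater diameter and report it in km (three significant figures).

In SI units: d = 1960 m, v = 7340 m/s.
(ρ_i/ρ_t)^0.386 = (1120/3000)^0.386 = 0.6836
d^0.77 = 1960^0.77 = 342.8
v^0.46 = 7340^0.46 = 60.01
g^-0.21 = 0.25^-0.21 = 1.338
D = 1.35 × 0.6836 × 342.8 × 60.01 × 1.338 = 25401 m
   = 25.40 km

D ≈ 25.4 km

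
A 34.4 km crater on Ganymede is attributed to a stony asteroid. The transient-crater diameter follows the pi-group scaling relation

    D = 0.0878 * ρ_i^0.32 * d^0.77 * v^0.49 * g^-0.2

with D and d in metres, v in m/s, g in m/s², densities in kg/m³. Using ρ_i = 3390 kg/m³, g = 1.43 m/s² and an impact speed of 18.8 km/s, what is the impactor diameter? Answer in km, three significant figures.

Rearranging for d: d = [D / (0.0878 · 3390^0.32 · 18800^0.49 · 1.43^-0.2)]^(1/0.77).
D = 34400 m.
3390^0.32 = 13.48
18800^0.49 = 124.3
1.43^-0.2 = 0.9310
Denominator = 0.0878 × 13.48 × 124.3 × 0.9310 = 137.0
D / 137.0 = 34400 / 137.0 = 251.1
d = 251.1^(1/0.77) = 251.1^1.2987 = 1308 m

d ≈ 1.31 km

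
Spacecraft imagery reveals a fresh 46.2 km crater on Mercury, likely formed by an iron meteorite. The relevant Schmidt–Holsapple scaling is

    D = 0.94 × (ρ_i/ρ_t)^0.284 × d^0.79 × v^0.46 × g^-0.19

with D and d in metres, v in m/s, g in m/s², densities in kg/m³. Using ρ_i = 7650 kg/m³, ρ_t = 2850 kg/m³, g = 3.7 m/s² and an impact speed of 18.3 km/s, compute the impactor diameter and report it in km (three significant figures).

Rearranging for d: d = [D / (0.94 · (7650/2850)^0.284 · 18300^0.46 · 3.7^-0.19)]^(1/0.79).
D = 46200 m.
(7650/2850)^0.284 = 1.324
18300^0.46 = 91.35
3.7^-0.19 = 0.7799
Denominator = 0.94 × 1.324 × 91.35 × 0.7799 = 88.67
D / 88.67 = 46200 / 88.67 = 521.0
d = 521.0^(1/0.79) = 521.0^1.2658 = 2748 m

d ≈ 2.75 km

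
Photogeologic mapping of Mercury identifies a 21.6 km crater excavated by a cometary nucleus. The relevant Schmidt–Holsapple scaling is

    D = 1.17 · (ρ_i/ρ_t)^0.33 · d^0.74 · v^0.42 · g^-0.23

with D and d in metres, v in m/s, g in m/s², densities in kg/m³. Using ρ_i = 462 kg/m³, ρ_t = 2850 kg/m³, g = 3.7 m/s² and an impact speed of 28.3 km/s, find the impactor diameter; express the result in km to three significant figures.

d ≈ 5.86 km

Rearranging for d: d = [D / (1.17 · (462/2850)^0.33 · 28300^0.42 · 3.7^-0.23)]^(1/0.74).
D = 21600 m.
(462/2850)^0.33 = 0.5486
28300^0.42 = 74.09
3.7^-0.23 = 0.7401
Denominator = 1.17 × 0.5486 × 74.09 × 0.7401 = 35.20
D / 35.20 = 21600 / 35.20 = 613.6
d = 613.6^(1/0.74) = 613.6^1.3514 = 5855 m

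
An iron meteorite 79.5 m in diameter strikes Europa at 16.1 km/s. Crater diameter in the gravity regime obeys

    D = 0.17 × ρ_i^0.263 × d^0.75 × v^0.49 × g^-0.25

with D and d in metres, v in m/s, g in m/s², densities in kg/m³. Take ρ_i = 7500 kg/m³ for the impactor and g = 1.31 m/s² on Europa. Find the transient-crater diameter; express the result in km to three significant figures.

In SI units: v = 16100 m/s.
ρ_i^0.263 = 7500^0.263 = 10.45
d^0.75 = 79.5^0.75 = 26.62
v^0.49 = 16100^0.49 = 115.2
g^-0.25 = 1.31^-0.25 = 0.9347
D = 0.17 × 10.45 × 26.62 × 115.2 × 0.9347 = 5092 m
   = 5.092 km

D ≈ 5.09 km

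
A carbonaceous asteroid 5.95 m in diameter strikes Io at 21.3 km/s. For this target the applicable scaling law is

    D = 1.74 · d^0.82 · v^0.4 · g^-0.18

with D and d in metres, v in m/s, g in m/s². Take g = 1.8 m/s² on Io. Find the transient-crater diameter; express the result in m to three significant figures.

D ≈ 364 m

In SI units: v = 21300 m/s.
d^0.82 = 5.95^0.82 = 4.316
v^0.4 = 21300^0.4 = 53.87
g^-0.18 = 1.8^-0.18 = 0.8996
D = 1.74 × 4.316 × 53.87 × 0.8996 = 363.9 m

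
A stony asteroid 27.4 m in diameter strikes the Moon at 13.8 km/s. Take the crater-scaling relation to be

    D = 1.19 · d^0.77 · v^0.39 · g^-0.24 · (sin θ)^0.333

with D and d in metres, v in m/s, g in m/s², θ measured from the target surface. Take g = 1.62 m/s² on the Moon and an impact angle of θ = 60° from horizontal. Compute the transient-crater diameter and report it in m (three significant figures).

In SI units: v = 13800 m/s.
d^0.77 = 27.4^0.77 = 12.80
v^0.39 = 13800^0.39 = 41.17
g^-0.24 = 1.62^-0.24 = 0.8907
(sin 60°)^0.333 = 0.8660^0.333 = 0.9532
D = 1.19 × 12.80 × 41.17 × 0.8907 × 0.9532 = 532.4 m

D ≈ 532 m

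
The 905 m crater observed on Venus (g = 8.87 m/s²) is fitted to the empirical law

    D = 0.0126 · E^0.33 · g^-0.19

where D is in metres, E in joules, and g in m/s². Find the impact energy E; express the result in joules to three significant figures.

Rearranging: E = [D / (0.0126 · g^-0.19)]^(1/0.33).
g^-0.19 = 8.87^-0.19 = 0.6605
D / (0.0126 × 0.6605) = 905 / (8.322 × 10^-3) = 1.087 × 10^5
E = (1.087 × 10^5)^3.0303 = 1.825 × 10^15 J

E ≈ 1.83 × 10^15 J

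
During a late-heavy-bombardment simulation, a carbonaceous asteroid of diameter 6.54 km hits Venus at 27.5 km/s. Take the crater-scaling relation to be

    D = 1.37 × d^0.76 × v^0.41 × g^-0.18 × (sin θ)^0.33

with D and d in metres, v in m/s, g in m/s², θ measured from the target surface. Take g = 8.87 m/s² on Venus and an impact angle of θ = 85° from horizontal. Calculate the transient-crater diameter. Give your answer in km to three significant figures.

D ≈ 48.5 km

In SI units: d = 6540 m, v = 27500 m/s.
d^0.76 = 6540^0.76 = 794.0
v^0.41 = 27500^0.41 = 66.09
g^-0.18 = 8.87^-0.18 = 0.6751
(sin 85°)^0.33 = 0.9962^0.33 = 0.9987
D = 1.37 × 794.0 × 66.09 × 0.6751 × 0.9987 = 48471 m
   = 48.47 km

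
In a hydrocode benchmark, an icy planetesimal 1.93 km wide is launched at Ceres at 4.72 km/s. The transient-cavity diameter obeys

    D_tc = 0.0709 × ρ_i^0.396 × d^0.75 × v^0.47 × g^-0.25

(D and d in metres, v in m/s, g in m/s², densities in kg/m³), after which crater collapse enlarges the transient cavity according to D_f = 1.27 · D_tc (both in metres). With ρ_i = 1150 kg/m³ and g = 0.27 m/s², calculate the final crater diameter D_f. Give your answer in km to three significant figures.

D_f ≈ 31.6 km

In SI: d = 1930 m, v = 4720 m/s.
ρ_i^0.396 = 1150^0.396 = 16.29
d^0.75 = 1930^0.75 = 291.2
v^0.47 = 4720^0.47 = 53.30
g^-0.25 = 0.27^-0.25 = 1.387
D_tc = 0.0709 × 16.29 × 291.2 × 53.30 × 1.387 = 24860 m
D_f = 1.27 × 24860 = 31572 m
     = 31.57 km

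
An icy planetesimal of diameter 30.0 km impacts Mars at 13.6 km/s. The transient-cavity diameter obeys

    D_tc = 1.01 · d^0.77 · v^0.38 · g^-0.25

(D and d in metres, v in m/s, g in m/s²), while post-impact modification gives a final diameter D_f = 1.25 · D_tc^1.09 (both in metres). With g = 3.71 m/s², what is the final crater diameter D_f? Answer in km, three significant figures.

In SI: d = 30000 m, v = 13600 m/s.
d^0.77 = 30000^0.77 = 2801
v^0.38 = 13600^0.38 = 37.22
g^-0.25 = 3.71^-0.25 = 0.7205
D_tc = 1.01 × 2801 × 37.22 × 0.7205 = 75870 m
D_f = 1.25 × (75870)^1.09 = 2.607 × 10^5 m
     = 260.7 km

D_f ≈ 261 km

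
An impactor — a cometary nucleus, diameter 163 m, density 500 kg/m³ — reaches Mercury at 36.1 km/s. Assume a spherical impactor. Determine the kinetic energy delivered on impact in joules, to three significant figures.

E ≈ 7.39 × 10^17 J

v = 36100 m/s.
Mass m = (π/6) ρ d³ = (π/6) × 500 × (163)³ = 1.134 × 10^9 kg
E = ½ m v² = 0.5 × 1.134 × 10^9 × (36100)² = 7.389 × 10^17 J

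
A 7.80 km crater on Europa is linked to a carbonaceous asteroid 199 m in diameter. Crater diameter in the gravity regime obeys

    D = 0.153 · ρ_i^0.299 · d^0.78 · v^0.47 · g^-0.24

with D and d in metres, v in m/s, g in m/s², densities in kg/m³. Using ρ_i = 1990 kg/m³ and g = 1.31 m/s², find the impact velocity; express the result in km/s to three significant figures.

v ≈ 14.5 km/s

Rearranging for v: v = [D / (0.153 · 1990^0.299 · 199^0.78 · 1.31^-0.24)]^(1/0.47).
D = 7800 m.
1990^0.299 = 9.691
199^0.78 = 62.10
1.31^-0.24 = 0.9372
Denominator = 0.153 × 9.691 × 62.10 × 0.9372 = 86.29
D / 86.29 = 7800 / 86.29 = 90.39
v = 90.39^(1/0.47) = 90.39^2.1277 = 14522 m/s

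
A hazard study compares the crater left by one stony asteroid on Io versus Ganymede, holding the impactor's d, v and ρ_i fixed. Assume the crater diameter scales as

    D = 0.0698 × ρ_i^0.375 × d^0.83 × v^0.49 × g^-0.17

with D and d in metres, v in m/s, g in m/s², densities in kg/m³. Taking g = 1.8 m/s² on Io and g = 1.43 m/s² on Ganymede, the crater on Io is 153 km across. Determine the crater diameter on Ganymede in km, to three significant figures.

D ≈ 159 km

All impactor-dependent factors cancel in the ratio, leaving D_Ganymede/D_Io = (g_Ganymede/g_Io)^-0.17.
(1.43/1.8)^-0.17 = 0.7944^-0.17 = 1.040
D_Ganymede = 1.040 × 153 km = 159 km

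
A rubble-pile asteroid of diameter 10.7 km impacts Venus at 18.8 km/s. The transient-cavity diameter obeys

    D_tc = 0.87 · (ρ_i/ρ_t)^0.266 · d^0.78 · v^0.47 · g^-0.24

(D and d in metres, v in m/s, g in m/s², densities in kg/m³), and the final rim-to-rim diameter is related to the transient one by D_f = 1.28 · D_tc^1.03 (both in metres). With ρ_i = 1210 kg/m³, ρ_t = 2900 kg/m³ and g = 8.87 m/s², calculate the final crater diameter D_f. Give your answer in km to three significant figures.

In SI: d = 10700 m, v = 18800 m/s.
(ρ_i/ρ_t)^0.266 = (1210/2900)^0.266 = 0.7925
d^0.78 = 10700^0.78 = 1390
v^0.47 = 18800^0.47 = 102.1
g^-0.24 = 8.87^-0.24 = 0.5922
D_tc = 0.87 × 0.7925 × 1390 × 102.1 × 0.5922 = 57950 m
D_f = 1.28 × (57950)^1.03 = 1.031 × 10^5 m
     = 103.1 km

D_f ≈ 103 km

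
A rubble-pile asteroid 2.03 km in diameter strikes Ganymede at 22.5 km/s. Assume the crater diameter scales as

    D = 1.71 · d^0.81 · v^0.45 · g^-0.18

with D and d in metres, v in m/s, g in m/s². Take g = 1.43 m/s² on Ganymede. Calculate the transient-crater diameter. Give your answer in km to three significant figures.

In SI units: d = 2030 m, v = 22500 m/s.
d^0.81 = 2030^0.81 = 477.6
v^0.45 = 22500^0.45 = 90.88
g^-0.18 = 1.43^-0.18 = 0.9376
D = 1.71 × 477.6 × 90.88 × 0.9376 = 69590 m
   = 69.59 km

D ≈ 69.6 km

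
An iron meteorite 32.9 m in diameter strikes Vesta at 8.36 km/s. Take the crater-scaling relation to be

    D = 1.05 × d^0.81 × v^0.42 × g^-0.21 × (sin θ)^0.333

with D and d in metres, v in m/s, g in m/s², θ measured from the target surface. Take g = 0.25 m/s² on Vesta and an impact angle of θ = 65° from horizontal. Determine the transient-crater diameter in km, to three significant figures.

In SI units: v = 8360 m/s.
d^0.81 = 32.9^0.81 = 16.94
v^0.42 = 8360^0.42 = 44.39
g^-0.21 = 0.25^-0.21 = 1.338
(sin 65°)^0.333 = 0.9063^0.333 = 0.9678
D = 1.05 × 16.94 × 44.39 × 1.338 × 0.9678 = 1022 m
   = 1.022 km

D ≈ 1.02 km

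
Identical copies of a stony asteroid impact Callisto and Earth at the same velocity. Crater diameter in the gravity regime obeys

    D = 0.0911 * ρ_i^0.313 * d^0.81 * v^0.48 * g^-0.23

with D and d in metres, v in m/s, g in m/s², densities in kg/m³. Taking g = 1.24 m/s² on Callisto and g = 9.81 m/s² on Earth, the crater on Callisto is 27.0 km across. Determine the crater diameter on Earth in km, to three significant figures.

All impactor-dependent factors cancel in the ratio, leaving D_Earth/D_Callisto = (g_Earth/g_Callisto)^-0.23.
(9.81/1.24)^-0.23 = 7.911^-0.23 = 0.6215
D_Earth = 0.6215 × 27.0 km = 16.8 km

D ≈ 16.8 km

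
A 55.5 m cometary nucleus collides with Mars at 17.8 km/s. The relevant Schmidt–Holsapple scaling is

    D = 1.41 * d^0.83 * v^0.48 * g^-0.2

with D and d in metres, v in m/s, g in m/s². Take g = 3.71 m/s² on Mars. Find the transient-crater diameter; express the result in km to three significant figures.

In SI units: v = 17800 m/s.
d^0.83 = 55.5^0.83 = 28.04
v^0.48 = 17800^0.48 = 109.7
g^-0.2 = 3.71^-0.2 = 0.7694
D = 1.41 × 28.04 × 109.7 × 0.7694 = 3337 m
   = 3.337 km

D ≈ 3.34 km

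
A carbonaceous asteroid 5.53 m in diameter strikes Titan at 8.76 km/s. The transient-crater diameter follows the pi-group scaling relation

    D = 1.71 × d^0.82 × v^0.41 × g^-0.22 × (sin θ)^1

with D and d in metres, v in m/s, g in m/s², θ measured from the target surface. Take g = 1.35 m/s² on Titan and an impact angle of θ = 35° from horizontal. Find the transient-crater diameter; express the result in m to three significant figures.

D ≈ 154 m

In SI units: v = 8760 m/s.
d^0.82 = 5.53^0.82 = 4.065
v^0.41 = 8760^0.41 = 41.35
g^-0.22 = 1.35^-0.22 = 0.9361
(sin 35°)^1 = 0.5736^1 = 0.5736
D = 1.71 × 4.065 × 41.35 × 0.9361 × 0.5736 = 154.3 m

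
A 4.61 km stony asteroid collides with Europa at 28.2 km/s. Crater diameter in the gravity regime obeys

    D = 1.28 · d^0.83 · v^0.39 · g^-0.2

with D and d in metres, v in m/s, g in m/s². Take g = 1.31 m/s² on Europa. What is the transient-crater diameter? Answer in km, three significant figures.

In SI units: d = 4610 m, v = 28200 m/s.
d^0.83 = 4610^0.83 = 1099
v^0.39 = 28200^0.39 = 54.40
g^-0.2 = 1.31^-0.2 = 0.9474
D = 1.28 × 1099 × 54.40 × 0.9474 = 72500 m
   = 72.50 km

D ≈ 72.5 km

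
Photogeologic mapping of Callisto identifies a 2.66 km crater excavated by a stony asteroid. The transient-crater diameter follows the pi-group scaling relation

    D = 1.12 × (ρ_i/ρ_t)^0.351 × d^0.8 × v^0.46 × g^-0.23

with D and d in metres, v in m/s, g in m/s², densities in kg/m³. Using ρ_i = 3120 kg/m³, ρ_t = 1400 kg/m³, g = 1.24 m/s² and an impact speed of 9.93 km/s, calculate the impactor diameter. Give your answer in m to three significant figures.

d ≈ 62.4 m

Rearranging for d: d = [D / (1.12 · (3120/1400)^0.351 · 9930^0.46 · 1.24^-0.23)]^(1/0.8).
D = 2660 m.
(3120/1400)^0.351 = 1.325
9930^0.46 = 68.96
1.24^-0.23 = 0.9517
Denominator = 1.12 × 1.325 × 68.96 × 0.9517 = 97.39
D / 97.39 = 2660 / 97.39 = 27.31
d = 27.31^(1/0.8) = 27.31^1.25 = 62.43 m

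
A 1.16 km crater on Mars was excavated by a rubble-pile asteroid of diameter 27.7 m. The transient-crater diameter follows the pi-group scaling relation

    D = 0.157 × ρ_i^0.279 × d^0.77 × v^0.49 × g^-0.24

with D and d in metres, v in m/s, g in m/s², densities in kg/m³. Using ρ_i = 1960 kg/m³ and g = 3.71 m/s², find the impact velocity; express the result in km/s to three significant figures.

v ≈ 10.8 km/s

Rearranging for v: v = [D / (0.157 · 1960^0.279 · 27.7^0.77 · 3.71^-0.24)]^(1/0.49).
D = 1160 m.
1960^0.279 = 8.290
27.7^0.77 = 12.90
3.71^-0.24 = 0.7300
Denominator = 0.157 × 8.290 × 12.90 × 0.7300 = 12.26
D / 12.26 = 1160 / 12.26 = 94.62
v = 94.62^(1/0.49) = 94.62^2.0408 = 10779 m/s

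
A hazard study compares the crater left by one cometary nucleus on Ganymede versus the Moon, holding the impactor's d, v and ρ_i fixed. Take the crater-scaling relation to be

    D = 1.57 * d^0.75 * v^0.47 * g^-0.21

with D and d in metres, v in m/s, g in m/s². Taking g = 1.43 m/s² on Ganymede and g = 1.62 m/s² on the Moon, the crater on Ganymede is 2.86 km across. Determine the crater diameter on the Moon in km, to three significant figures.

D ≈ 2.79 km

All impactor-dependent factors cancel in the ratio, leaving D_Moon/D_Ganymede = (g_Moon/g_Ganymede)^-0.21.
(1.62/1.43)^-0.21 = 1.133^-0.21 = 0.9741
D_Moon = 0.9741 × 2.86 km = 2.79 km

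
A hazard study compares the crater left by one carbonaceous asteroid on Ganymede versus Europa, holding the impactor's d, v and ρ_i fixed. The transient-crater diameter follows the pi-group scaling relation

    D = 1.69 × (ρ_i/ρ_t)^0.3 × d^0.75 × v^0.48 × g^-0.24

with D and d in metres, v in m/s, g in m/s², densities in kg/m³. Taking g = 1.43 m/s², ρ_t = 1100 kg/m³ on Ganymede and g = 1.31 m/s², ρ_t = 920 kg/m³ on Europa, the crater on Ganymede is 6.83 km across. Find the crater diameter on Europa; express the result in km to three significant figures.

The impactor-only factors (d, v, ρ_i) cancel in the ratio, leaving D_Europa/D_Ganymede = (g_Europa/g_Ganymede)^-0.24 · (ρ_t,Ganymede/ρ_t,Europa)^0.3.
(1.31/1.43)^-0.24 = 0.9161^-0.24 = 1.021
(1100/920)^0.3 = 1.196^0.3 = 1.055
Ratio = 1.021 × 1.055 = 1.077
D_Europa = 1.077 × 6.83 km = 7.36 km

D ≈ 7.36 km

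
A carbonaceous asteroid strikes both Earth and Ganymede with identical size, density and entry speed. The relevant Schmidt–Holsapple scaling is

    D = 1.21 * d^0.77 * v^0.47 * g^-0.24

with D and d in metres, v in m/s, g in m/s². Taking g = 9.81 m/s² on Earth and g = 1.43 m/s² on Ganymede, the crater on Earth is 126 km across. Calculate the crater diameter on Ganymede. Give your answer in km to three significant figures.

All impactor-dependent factors cancel in the ratio, leaving D_Ganymede/D_Earth = (g_Ganymede/g_Earth)^-0.24.
(1.43/9.81)^-0.24 = 0.1458^-0.24 = 1.587
D_Ganymede = 1.587 × 126 km = 200 km

D ≈ 200 km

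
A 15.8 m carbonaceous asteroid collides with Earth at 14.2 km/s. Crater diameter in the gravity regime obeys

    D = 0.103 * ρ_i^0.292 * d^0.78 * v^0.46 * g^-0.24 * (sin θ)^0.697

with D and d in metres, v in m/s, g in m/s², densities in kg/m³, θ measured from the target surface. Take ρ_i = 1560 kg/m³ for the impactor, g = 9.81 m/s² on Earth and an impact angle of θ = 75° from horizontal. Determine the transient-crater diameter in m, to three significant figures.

In SI units: v = 14200 m/s.
ρ_i^0.292 = 1560^0.292 = 8.558
d^0.78 = 15.8^0.78 = 8.609
v^0.46 = 14200^0.46 = 81.29
g^-0.24 = 9.81^-0.24 = 0.5781
(sin 75°)^0.697 = 0.9659^0.697 = 0.9761
D = 0.103 × 8.558 × 8.609 × 81.29 × 0.5781 × 0.9761 = 348.1 m

D ≈ 348 m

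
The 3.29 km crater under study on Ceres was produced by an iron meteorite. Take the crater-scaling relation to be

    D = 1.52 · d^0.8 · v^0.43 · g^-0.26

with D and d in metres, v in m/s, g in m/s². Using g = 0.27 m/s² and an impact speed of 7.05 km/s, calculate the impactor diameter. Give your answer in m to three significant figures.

Rearranging for d: d = [D / (1.52 · 7050^0.43 · 0.27^-0.26)]^(1/0.8).
D = 3290 m.
7050^0.43 = 45.16
0.27^-0.26 = 1.406
Denominator = 1.52 × 45.16 × 1.406 = 96.51
D / 96.51 = 3290 / 96.51 = 34.09
d = 34.09^(1/0.8) = 34.09^1.25 = 82.37 m

d ≈ 82.4 m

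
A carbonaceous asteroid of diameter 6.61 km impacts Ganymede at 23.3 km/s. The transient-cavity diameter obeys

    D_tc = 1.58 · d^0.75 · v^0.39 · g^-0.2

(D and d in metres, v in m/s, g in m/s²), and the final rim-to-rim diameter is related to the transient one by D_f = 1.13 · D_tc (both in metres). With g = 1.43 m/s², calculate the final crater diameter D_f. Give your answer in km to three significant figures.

D_f ≈ 61.5 km

In SI: d = 6610 m, v = 23300 m/s.
d^0.75 = 6610^0.75 = 733.1
v^0.39 = 23300^0.39 = 50.50
g^-0.2 = 1.43^-0.2 = 0.9310
D_tc = 1.58 × 733.1 × 50.50 × 0.9310 = 54460 m
D_f = 1.13 × 54460 = 61540 m
     = 61.54 km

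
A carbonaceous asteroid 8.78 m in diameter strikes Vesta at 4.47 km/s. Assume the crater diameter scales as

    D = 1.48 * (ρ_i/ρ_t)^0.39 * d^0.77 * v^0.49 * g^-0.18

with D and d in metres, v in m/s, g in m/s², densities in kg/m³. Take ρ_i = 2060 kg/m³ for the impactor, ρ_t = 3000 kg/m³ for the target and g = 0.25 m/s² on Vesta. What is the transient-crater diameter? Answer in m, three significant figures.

D ≈ 537 m

In SI units: v = 4470 m/s.
(ρ_i/ρ_t)^0.39 = (2060/3000)^0.39 = 0.8636
d^0.77 = 8.78^0.77 = 5.327
v^0.49 = 4470^0.49 = 61.47
g^-0.18 = 0.25^-0.18 = 1.283
D = 1.48 × 0.8636 × 5.327 × 61.47 × 1.283 = 537.0 m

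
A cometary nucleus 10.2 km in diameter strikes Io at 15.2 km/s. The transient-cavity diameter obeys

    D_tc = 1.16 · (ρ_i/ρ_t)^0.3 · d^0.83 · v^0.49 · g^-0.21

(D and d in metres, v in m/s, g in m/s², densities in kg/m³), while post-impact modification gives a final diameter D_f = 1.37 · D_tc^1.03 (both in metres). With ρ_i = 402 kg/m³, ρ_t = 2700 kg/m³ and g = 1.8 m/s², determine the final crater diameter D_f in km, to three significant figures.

In SI: d = 10200 m, v = 15200 m/s.
(ρ_i/ρ_t)^0.3 = (402/2700)^0.3 = 0.5648
d^0.83 = 10200^0.83 = 2124
v^0.49 = 15200^0.49 = 112.0
g^-0.21 = 1.8^-0.21 = 0.8839
D_tc = 1.16 × 0.5648 × 2124 × 112.0 × 0.8839 = 1.378 × 10^5 m
D_f = 1.37 × (1.378 × 10^5)^1.03 = 2.692 × 10^5 m
     = 269.2 km

D_f ≈ 269 km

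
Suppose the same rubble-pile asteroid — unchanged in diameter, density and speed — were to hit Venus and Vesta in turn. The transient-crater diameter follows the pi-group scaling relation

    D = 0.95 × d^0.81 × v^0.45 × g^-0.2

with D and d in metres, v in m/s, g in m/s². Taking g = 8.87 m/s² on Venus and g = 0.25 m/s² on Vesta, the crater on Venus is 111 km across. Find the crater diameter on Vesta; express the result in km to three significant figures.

All impactor-dependent factors cancel in the ratio, leaving D_Vesta/D_Venus = (g_Vesta/g_Venus)^-0.2.
(0.25/8.87)^-0.2 = 0.02818^-0.2 = 2.042
D_Vesta = 2.042 × 111 km = 227 km

D ≈ 227 km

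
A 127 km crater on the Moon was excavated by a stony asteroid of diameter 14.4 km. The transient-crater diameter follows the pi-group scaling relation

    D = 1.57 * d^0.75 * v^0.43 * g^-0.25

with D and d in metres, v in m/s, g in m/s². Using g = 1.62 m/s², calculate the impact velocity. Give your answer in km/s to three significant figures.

Rearranging for v: v = [D / (1.57 · 14400^0.75 · 1.62^-0.25)]^(1/0.43).
D = 127000 m.
14400^0.75 = 1315
1.62^-0.25 = 0.8864
Denominator = 1.57 × 1315 × 0.8864 = 1830
D / 1830 = 127000 / 1830 = 69.40
v = 69.40^(1/0.43) = 69.40^2.3256 = 19154 m/s

v ≈ 19.2 km/s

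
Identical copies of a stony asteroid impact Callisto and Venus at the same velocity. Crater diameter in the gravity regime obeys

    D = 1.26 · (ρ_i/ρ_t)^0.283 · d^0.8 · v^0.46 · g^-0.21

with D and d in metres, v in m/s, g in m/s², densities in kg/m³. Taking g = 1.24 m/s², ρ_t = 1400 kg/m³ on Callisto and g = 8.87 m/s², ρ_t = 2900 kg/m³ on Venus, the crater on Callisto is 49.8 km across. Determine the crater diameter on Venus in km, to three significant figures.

D ≈ 26.8 km

The impactor-only factors (d, v, ρ_i) cancel in the ratio, leaving D_Venus/D_Callisto = (g_Venus/g_Callisto)^-0.21 · (ρ_t,Callisto/ρ_t,Venus)^0.283.
(8.87/1.24)^-0.21 = 7.153^-0.21 = 0.6615
(1400/2900)^0.283 = 0.4828^0.283 = 0.8138
Ratio = 0.6615 × 0.8138 = 0.5383
D_Venus = 0.5383 × 49.8 km = 26.8 km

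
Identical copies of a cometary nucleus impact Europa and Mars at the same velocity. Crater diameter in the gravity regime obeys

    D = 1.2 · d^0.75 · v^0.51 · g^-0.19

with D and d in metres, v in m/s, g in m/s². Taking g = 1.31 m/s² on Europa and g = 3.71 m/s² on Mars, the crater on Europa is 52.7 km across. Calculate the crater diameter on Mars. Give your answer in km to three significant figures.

All impactor-dependent factors cancel in the ratio, leaving D_Mars/D_Europa = (g_Mars/g_Europa)^-0.19.
(3.71/1.31)^-0.19 = 2.832^-0.19 = 0.8205
D_Mars = 0.8205 × 52.7 km = 43.2 km

D ≈ 43.2 km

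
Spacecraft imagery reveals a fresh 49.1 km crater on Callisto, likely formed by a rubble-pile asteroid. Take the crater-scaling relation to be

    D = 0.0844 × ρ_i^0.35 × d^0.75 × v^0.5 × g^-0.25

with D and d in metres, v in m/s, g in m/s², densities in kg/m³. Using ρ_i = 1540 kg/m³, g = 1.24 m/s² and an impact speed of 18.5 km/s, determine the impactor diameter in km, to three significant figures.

d ≈ 2.43 km

Rearranging for d: d = [D / (0.0844 · 1540^0.35 · 18500^0.5 · 1.24^-0.25)]^(1/0.75).
D = 49100 m.
1540^0.35 = 13.05
18500^0.5 = 136.0
1.24^-0.25 = 0.9476
Denominator = 0.0844 × 13.05 × 136.0 × 0.9476 = 141.9
D / 141.9 = 49100 / 141.9 = 346.0
d = 346.0^(1/0.75) = 346.0^1.3333 = 2429 m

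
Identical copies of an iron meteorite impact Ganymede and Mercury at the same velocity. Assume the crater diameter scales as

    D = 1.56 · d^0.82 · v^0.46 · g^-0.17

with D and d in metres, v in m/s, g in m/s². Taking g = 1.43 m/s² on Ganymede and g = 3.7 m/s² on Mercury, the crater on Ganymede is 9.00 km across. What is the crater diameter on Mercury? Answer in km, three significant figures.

All impactor-dependent factors cancel in the ratio, leaving D_Mercury/D_Ganymede = (g_Mercury/g_Ganymede)^-0.17.
(3.7/1.43)^-0.17 = 2.587^-0.17 = 0.8508
D_Mercury = 0.8508 × 9.00 km = 7.66 km

D ≈ 7.66 km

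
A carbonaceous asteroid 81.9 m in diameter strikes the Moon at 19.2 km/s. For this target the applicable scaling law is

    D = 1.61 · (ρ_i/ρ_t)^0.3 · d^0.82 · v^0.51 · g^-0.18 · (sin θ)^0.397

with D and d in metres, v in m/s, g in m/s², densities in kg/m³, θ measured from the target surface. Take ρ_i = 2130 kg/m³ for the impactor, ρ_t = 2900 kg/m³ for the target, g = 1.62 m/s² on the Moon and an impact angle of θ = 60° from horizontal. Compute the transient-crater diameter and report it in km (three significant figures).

In SI units: v = 19200 m/s.
(ρ_i/ρ_t)^0.3 = (2130/2900)^0.3 = 0.9116
d^0.82 = 81.9^0.82 = 37.06
v^0.51 = 19200^0.51 = 152.9
g^-0.18 = 1.62^-0.18 = 0.9168
(sin 60°)^0.397 = 0.8660^0.397 = 0.9445
D = 1.61 × 0.9116 × 37.06 × 152.9 × 0.9168 × 0.9445 = 7201 m
   = 7.201 km

D ≈ 7.20 km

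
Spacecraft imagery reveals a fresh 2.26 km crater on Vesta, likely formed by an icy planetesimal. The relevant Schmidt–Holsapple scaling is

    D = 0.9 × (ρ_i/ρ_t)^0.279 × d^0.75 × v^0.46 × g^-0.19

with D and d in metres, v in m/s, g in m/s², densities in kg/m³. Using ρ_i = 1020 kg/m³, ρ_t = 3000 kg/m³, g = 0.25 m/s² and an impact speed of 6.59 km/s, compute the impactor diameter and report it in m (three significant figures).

Rearranging for d: d = [D / (0.9 · (1020/3000)^0.279 · 6590^0.46 · 0.25^-0.19)]^(1/0.75).
D = 2260 m.
(1020/3000)^0.279 = 0.7401
6590^0.46 = 57.11
0.25^-0.19 = 1.301
Denominator = 0.9 × 0.7401 × 57.11 × 1.301 = 49.49
D / 49.49 = 2260 / 49.49 = 45.67
d = 45.67^(1/0.75) = 45.67^1.3333 = 163.2 m

d ≈ 163 m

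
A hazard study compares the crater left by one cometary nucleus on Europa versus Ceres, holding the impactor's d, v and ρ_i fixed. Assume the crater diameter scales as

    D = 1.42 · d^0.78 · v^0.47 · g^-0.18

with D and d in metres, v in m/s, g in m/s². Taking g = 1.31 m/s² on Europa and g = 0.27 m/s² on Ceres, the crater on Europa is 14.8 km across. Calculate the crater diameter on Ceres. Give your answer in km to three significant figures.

All impactor-dependent factors cancel in the ratio, leaving D_Ceres/D_Europa = (g_Ceres/g_Europa)^-0.18.
(0.27/1.31)^-0.18 = 0.2061^-0.18 = 1.329
D_Ceres = 1.329 × 14.8 km = 19.7 km

D ≈ 19.7 km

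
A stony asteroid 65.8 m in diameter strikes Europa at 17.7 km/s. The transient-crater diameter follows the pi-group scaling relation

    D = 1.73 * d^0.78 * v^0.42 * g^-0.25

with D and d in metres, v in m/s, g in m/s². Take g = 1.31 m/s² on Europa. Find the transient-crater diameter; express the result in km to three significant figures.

In SI units: v = 17700 m/s.
d^0.78 = 65.8^0.78 = 26.19
v^0.42 = 17700^0.42 = 60.83
g^-0.25 = 1.31^-0.25 = 0.9347
D = 1.73 × 26.19 × 60.83 × 0.9347 = 2576 m
   = 2.576 km

D ≈ 2.58 km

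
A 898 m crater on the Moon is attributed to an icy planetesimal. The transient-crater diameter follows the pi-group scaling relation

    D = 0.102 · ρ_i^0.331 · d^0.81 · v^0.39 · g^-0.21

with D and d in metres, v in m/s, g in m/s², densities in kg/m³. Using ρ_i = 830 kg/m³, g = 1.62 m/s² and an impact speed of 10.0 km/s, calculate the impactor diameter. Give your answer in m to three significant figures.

Rearranging for d: d = [D / (0.102 · 830^0.331 · 10000^0.39 · 1.62^-0.21)]^(1/0.81).
830^0.331 = 9.252
10000^0.39 = 36.31
1.62^-0.21 = 0.9037
Denominator = 0.102 × 9.252 × 36.31 × 0.9037 = 30.97
D / 30.97 = 898 / 30.97 = 29.00
d = 29.00^(1/0.81) = 29.00^1.2346 = 63.90 m

d ≈ 63.9 m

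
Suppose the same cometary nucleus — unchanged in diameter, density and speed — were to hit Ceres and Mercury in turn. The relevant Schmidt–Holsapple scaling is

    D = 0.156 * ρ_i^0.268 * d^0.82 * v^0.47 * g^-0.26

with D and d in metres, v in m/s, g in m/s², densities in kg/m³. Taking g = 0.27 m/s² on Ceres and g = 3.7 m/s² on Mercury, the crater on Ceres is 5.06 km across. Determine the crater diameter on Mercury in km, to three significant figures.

All impactor-dependent factors cancel in the ratio, leaving D_Mercury/D_Ceres = (g_Mercury/g_Ceres)^-0.26.
(3.7/0.27)^-0.26 = 13.70^-0.26 = 0.5064
D_Mercury = 0.5064 × 5.06 km = 2.56 km

D ≈ 2.56 km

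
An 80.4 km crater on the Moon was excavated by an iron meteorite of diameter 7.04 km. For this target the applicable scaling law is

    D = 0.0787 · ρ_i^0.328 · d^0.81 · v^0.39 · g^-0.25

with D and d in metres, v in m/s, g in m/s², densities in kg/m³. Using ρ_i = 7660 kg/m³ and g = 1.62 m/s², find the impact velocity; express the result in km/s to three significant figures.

v ≈ 19.3 km/s

Rearranging for v: v = [D / (0.0787 · 7660^0.328 · 7040^0.81 · 1.62^-0.25)]^(1/0.39).
D = 80400 m.
7660^0.328 = 18.79
7040^0.81 = 1308
1.62^-0.25 = 0.8864
Denominator = 0.0787 × 18.79 × 1308 × 0.8864 = 1715
D / 1715 = 80400 / 1715 = 46.88
v = 46.88^(1/0.39) = 46.88^2.5641 = 19257 m/s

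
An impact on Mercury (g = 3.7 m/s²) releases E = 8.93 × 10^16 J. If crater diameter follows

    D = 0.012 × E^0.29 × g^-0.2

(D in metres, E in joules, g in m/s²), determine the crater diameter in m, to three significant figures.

D ≈ 761 m

E^0.29 = (8.93 × 10^16)^0.29 = 8.237 × 10^4
g^-0.2 = 3.7^-0.2 = 0.7698
D = 0.012 × 8.237 × 10^4 × 0.7698 = 760.9 m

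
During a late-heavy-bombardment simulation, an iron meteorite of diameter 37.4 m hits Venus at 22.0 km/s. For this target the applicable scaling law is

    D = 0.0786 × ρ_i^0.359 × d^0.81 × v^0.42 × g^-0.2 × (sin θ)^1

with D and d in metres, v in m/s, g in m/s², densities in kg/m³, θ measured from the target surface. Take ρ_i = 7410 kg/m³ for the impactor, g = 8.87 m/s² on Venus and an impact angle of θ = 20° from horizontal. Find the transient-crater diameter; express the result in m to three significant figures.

D ≈ 533 m

In SI units: v = 22000 m/s.
ρ_i^0.359 = 7410^0.359 = 24.51
d^0.81 = 37.4^0.81 = 18.79
v^0.42 = 22000^0.42 = 66.65
g^-0.2 = 8.87^-0.2 = 0.6463
(sin 20°)^1 = 0.3420^1 = 0.3420
D = 0.0786 × 24.51 × 18.79 × 66.65 × 0.6463 × 0.3420 = 533.3 m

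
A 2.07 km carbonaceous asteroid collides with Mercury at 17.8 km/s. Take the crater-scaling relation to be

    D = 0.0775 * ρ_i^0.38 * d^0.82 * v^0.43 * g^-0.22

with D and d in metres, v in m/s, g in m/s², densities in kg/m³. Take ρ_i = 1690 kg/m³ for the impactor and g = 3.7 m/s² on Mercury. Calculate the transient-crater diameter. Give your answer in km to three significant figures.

In SI units: d = 2070 m, v = 17800 m/s.
ρ_i^0.38 = 1690^0.38 = 16.85
d^0.82 = 2070^0.82 = 523.7
v^0.43 = 17800^0.43 = 67.25
g^-0.22 = 3.7^-0.22 = 0.7499
D = 0.0775 × 16.85 × 523.7 × 67.25 × 0.7499 = 34489 m
   = 34.49 km

D ≈ 34.5 km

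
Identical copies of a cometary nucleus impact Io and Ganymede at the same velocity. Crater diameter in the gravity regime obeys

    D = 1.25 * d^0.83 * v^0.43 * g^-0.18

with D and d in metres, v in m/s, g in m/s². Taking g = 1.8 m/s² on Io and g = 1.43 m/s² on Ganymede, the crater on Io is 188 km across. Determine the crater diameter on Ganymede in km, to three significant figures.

All impactor-dependent factors cancel in the ratio, leaving D_Ganymede/D_Io = (g_Ganymede/g_Io)^-0.18.
(1.43/1.8)^-0.18 = 0.7944^-0.18 = 1.042
D_Ganymede = 1.042 × 188 km = 196 km

D ≈ 196 km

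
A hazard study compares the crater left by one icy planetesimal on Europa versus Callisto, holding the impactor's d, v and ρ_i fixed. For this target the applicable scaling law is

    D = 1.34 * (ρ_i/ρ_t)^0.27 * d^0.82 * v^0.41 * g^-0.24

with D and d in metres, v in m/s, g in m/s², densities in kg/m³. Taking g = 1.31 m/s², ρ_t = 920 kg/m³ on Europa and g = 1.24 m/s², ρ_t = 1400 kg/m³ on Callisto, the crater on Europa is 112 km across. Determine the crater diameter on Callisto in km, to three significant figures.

D ≈ 101 km

The impactor-only factors (d, v, ρ_i) cancel in the ratio, leaving D_Callisto/D_Europa = (g_Callisto/g_Europa)^-0.24 · (ρ_t,Europa/ρ_t,Callisto)^0.27.
(1.24/1.31)^-0.24 = 0.9466^-0.24 = 1.013
(920/1400)^0.27 = 0.6571^0.27 = 0.8928
Ratio = 1.013 × 0.8928 = 0.9044
D_Callisto = 0.9044 × 112 km = 101 km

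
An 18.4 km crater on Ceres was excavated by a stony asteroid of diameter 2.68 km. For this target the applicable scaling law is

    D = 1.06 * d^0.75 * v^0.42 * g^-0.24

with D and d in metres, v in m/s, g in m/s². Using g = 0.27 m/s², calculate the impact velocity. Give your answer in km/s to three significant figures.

v ≈ 4.44 km/s

Rearranging for v: v = [D / (1.06 · 2680^0.75 · 0.27^-0.24)]^(1/0.42).
D = 18400 m.
2680^0.75 = 372.5
0.27^-0.24 = 1.369
Denominator = 1.06 × 372.5 × 1.369 = 540.5
D / 540.5 = 18400 / 540.5 = 34.04
v = 34.04^(1/0.42) = 34.04^2.381 = 4443 m/s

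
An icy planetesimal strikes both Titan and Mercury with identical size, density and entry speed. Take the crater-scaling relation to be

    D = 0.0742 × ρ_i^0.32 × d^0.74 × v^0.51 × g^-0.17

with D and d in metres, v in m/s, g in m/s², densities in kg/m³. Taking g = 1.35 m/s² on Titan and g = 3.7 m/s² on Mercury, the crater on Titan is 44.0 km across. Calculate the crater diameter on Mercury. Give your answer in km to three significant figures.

All impactor-dependent factors cancel in the ratio, leaving D_Mercury/D_Titan = (g_Mercury/g_Titan)^-0.17.
(3.7/1.35)^-0.17 = 2.741^-0.17 = 0.8425
D_Mercury = 0.8425 × 44.0 km = 37.1 km

D ≈ 37.1 km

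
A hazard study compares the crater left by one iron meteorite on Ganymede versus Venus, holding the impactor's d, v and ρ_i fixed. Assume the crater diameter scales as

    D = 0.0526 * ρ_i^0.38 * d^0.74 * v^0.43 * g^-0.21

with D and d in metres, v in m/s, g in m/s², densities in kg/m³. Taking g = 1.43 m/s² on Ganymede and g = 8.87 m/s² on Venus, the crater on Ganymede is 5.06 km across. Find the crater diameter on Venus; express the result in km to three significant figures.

D ≈ 3.45 km

All impactor-dependent factors cancel in the ratio, leaving D_Venus/D_Ganymede = (g_Venus/g_Ganymede)^-0.21.
(8.87/1.43)^-0.21 = 6.203^-0.21 = 0.6816
D_Venus = 0.6816 × 5.06 km = 3.45 km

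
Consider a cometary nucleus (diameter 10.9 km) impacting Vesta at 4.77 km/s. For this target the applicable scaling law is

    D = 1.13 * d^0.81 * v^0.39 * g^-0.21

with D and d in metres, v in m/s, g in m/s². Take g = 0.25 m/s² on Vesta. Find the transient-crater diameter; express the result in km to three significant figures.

In SI units: d = 10900 m, v = 4770 m/s.
d^0.81 = 10900^0.81 = 1863
v^0.39 = 4770^0.39 = 27.20
g^-0.21 = 0.25^-0.21 = 1.338
D = 1.13 × 1863 × 27.20 × 1.338 = 76615 m
   = 76.62 km

D ≈ 76.6 km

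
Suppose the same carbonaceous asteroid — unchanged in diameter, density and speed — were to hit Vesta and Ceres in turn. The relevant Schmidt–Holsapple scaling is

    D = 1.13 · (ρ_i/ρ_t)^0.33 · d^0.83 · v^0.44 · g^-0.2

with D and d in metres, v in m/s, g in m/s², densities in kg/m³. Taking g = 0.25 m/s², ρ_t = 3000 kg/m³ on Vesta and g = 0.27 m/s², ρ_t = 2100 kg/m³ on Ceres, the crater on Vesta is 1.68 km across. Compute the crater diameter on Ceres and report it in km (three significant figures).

D ≈ 1.86 km

The impactor-only factors (d, v, ρ_i) cancel in the ratio, leaving D_Ceres/D_Vesta = (g_Ceres/g_Vesta)^-0.2 · (ρ_t,Vesta/ρ_t,Ceres)^0.33.
(0.27/0.25)^-0.2 = 1.080^-0.2 = 0.9847
(3000/2100)^0.33 = 1.429^0.33 = 1.125
Ratio = 0.9847 × 1.125 = 1.108
D_Ceres = 1.108 × 1.68 km = 1.86 km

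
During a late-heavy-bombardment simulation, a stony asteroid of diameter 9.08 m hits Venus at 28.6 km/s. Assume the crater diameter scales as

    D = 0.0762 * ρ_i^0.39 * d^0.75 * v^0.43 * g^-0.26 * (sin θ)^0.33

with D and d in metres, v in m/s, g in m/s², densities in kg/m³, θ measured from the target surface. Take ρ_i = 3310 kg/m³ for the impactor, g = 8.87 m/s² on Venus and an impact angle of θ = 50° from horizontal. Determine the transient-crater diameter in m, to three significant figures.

D ≈ 403 m

In SI units: v = 28600 m/s.
ρ_i^0.39 = 3310^0.39 = 23.59
d^0.75 = 9.08^0.75 = 5.231
v^0.43 = 28600^0.43 = 82.46
g^-0.26 = 8.87^-0.26 = 0.5669
(sin 50°)^0.33 = 0.7660^0.33 = 0.9158
D = 0.0762 × 23.59 × 5.231 × 82.46 × 0.5669 × 0.9158 = 402.5 m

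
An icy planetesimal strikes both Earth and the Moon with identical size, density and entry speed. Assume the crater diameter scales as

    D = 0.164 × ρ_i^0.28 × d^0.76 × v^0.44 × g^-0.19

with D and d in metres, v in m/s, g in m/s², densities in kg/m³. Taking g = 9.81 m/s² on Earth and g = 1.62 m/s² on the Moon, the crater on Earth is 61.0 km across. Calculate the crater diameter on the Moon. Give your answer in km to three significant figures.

All impactor-dependent factors cancel in the ratio, leaving D_Moon/D_Earth = (g_Moon/g_Earth)^-0.19.
(1.62/9.81)^-0.19 = 0.1651^-0.19 = 1.408
D_Moon = 1.408 × 61.0 km = 85.9 km

D ≈ 85.9 km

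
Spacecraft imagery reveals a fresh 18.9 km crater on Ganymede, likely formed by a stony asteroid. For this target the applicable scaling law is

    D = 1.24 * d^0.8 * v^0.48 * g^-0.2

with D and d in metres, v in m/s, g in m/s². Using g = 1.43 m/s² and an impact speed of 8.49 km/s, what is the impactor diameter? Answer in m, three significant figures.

Rearranging for d: d = [D / (1.24 · 8490^0.48 · 1.43^-0.2)]^(1/0.8).
D = 18900 m.
8490^0.48 = 76.89
1.43^-0.2 = 0.9310
Denominator = 1.24 × 76.89 × 0.9310 = 88.76
D / 88.76 = 18900 / 88.76 = 212.9
d = 212.9^(1/0.8) = 212.9^1.25 = 813.2 m

d ≈ 813 m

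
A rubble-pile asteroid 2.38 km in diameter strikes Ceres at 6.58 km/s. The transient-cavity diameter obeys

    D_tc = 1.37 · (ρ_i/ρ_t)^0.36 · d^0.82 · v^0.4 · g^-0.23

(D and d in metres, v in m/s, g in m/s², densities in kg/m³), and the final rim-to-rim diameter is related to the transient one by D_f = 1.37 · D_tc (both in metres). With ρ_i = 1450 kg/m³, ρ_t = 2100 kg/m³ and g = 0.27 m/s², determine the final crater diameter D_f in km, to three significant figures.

D_f ≈ 43.9 km

In SI: d = 2380 m, v = 6580 m/s.
(ρ_i/ρ_t)^0.36 = (1450/2100)^0.36 = 0.8752
d^0.82 = 2380^0.82 = 587.2
v^0.4 = 6580^0.4 = 33.67
g^-0.23 = 0.27^-0.23 = 1.351
D_tc = 1.37 × 0.8752 × 587.2 × 33.67 × 1.351 = 32030 m
D_f = 1.37 × 32030 = 43881 m
     = 43.88 km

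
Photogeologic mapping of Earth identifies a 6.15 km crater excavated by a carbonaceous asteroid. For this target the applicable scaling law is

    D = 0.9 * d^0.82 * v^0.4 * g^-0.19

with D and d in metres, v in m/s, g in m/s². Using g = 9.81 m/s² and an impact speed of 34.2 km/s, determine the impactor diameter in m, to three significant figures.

Rearranging for d: d = [D / (0.9 · 34200^0.4 · 9.81^-0.19)]^(1/0.82).
D = 6150 m.
34200^0.4 = 65.10
9.81^-0.19 = 0.6480
Denominator = 0.9 × 65.10 × 0.6480 = 37.97
D / 37.97 = 6150 / 37.97 = 162.0
d = 162.0^(1/0.82) = 162.0^1.2195 = 494.9 m

d ≈ 495 m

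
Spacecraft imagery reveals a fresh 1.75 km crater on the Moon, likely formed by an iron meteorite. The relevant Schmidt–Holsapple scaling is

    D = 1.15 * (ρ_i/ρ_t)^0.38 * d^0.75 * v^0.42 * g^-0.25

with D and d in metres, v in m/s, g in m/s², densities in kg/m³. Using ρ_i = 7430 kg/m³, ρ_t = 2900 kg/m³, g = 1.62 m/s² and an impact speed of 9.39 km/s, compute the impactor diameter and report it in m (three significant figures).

d ≈ 76.1 m

Rearranging for d: d = [D / (1.15 · (7430/2900)^0.38 · 9390^0.42 · 1.62^-0.25)]^(1/0.75).
D = 1750 m.
(7430/2900)^0.38 = 1.430
9390^0.42 = 46.61
1.62^-0.25 = 0.8864
Denominator = 1.15 × 1.430 × 46.61 × 0.8864 = 67.94
D / 67.94 = 1750 / 67.94 = 25.76
d = 25.76^(1/0.75) = 25.76^1.3333 = 76.07 m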